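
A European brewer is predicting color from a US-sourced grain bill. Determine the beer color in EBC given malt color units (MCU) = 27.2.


SRM = 1.4922·MCU^0.6859;  EBC = SRM·1.97
SRM = 1.4922·27.2^0.6859 = 14.3813
EBC = 14.3813·1.97

28.3311 EBC


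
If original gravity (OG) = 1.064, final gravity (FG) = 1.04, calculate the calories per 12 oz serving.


ABW = (OG−FG)·131.25·0.79/FG;  °P = 259 − 259/SG (for OG→OE and FG→AE);  RE = 0.1808·OE + 0.8192·AE;  Cal = (6.9·ABW + 4·(RE−0.1))·FG·3.55
ABW = (1.064 − 1.04)·131.25·0.79/1.04 = 2.3928
OE = 259 − 259/1.064 = 15.5789 °P
AE = 259 − 259/1.04 = 9.9615 °P
RE = 0.1808·15.5789 + 0.8192·9.9615 = 10.9772 °P
Cal = (6.9·2.3928 + 4·(10.9772−0.1))·1.04·3.55

221.5898 kcal


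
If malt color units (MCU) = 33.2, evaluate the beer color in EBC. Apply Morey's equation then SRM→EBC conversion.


SRM = 1.4922·MCU^0.6859;  EBC = SRM·1.97
SRM = 1.4922·33.2^0.6859 = 16.4883
EBC = 16.4883·1.97

32.4819 EBC


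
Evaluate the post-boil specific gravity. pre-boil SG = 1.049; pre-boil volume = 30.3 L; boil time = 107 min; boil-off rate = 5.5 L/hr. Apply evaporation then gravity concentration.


V_post = V_pre − rate·(t/60);  SG_post = 1 + (SG_pre−1)·V_pre/V_post
V_post = 30.3 − 5.5·(107/60) = 20.4917
SG_post = 1 + (1.049 − 1)·30.3/20.4917

1.0725


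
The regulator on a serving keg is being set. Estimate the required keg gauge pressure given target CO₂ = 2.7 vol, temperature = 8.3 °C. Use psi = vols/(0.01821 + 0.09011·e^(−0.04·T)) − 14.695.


psi = 2.7/(0.01821 + 0.09011·e^(−0.04·8.3)) − 14.695

17.8890 psi


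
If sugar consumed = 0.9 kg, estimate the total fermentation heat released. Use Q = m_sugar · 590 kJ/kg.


Q = 0.9 · 590

531.0000 kJ


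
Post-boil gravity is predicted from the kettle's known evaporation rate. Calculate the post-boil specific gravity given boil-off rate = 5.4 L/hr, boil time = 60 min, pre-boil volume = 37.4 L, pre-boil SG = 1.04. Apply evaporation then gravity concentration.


V_post = V_pre − rate·(t/60);  SG_post = 1 + (SG_pre−1)·V_pre/V_post
V_post = 37.4 − 5.4·(60/60) = 32.0000
SG_post = 1 + (1.04 − 1)·37.4/32.0000

1.0468


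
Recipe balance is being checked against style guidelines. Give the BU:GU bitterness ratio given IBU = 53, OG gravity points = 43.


BU:GU = IBU / OG_points
BU:GU = 53 / 43

1.2326


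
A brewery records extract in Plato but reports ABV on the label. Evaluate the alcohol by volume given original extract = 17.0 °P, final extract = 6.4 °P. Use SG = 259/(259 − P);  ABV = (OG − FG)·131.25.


OG = 259/(259 − 17.0) = 1.0702
FG = 259/(259 − 6.4) = 1.0253
ABV = (1.0702 − 1.0253)·131.25

5.8946 % ABV


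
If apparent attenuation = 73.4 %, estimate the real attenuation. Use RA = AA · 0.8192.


RA = 73.4 · 0.8192

60.1293 %


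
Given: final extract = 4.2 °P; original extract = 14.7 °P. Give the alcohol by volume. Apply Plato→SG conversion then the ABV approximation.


SG = 259/(259 − P);  ABV = (OG − FG)·131.25
OG = 259/(259 − 14.7) = 1.0602
FG = 259/(259 − 4.2) = 1.0165
ABV = (1.0602 − 1.0165)·131.25

5.7341 % ABV


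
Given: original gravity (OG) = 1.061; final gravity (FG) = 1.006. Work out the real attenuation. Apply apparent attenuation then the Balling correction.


AA = (OG−FG)/(OG−1)·100;  RA = AA·0.8192
AA = (1.061 − 1.006)/(1.061 − 1)·100 = 90.1639
RA = 90.1639·0.8192

73.8623 %


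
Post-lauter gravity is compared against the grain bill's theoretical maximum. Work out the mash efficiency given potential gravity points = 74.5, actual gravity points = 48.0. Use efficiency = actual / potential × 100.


efficiency = 48.0 / 74.5 × 100

64.4295 %


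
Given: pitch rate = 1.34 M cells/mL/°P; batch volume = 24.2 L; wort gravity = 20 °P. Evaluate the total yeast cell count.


cells (billions) = rate · V_L · °P
cells = 1.34 · 24.2 · 20

648.5600 billion cells


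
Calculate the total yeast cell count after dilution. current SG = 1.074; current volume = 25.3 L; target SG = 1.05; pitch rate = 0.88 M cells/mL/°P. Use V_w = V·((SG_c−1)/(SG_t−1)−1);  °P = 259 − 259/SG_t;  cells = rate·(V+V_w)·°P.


V_w = 25.3·((1.074−1)/(1.05−1)−1) = 12.1440
V_final = 25.3 + 12.1440 = 37.4440
°P = 259 − 259/1.05 = 12.3333
cells = 0.88·37.4440·12.3333

406.3922 billion cells


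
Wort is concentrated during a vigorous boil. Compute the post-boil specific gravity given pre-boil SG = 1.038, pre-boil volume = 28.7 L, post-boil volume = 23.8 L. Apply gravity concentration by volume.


SG_post = 1 + (SG_pre − 1)·V_pre/V_post
pts_pre = (1.038 − 1)·1000 = 38.0000
pts_post = 38.0000·28.7/23.8 = 45.8235
SG_post = 1 + 45.8235/1000

1.0458


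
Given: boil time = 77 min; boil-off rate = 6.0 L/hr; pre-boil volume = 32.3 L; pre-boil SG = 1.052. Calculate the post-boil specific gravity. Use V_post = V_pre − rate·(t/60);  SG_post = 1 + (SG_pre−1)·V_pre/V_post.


V_post = 32.3 − 6.0·(77/60) = 24.6000
SG_post = 1 + (1.052 − 1)·32.3/24.6000

1.0683


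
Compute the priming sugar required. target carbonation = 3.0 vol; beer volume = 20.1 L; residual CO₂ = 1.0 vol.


sugar = (target − residual)·4.0·V
sugar = (3.0 − 1.0)·4.0·20.1

160.8000 g


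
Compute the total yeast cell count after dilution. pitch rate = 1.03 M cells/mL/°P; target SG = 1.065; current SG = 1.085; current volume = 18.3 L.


V_w = V·((SG_c−1)/(SG_t−1)−1);  °P = 259 − 259/SG_t;  cells = rate·(V+V_w)·°P
V_w = 18.3·((1.085−1)/(1.065−1)−1) = 5.6308
V_final = 18.3 + 5.6308 = 23.9308
°P = 259 − 259/1.065 = 15.8075
cells = 1.03·23.9308·15.8075

389.6345 billion cells


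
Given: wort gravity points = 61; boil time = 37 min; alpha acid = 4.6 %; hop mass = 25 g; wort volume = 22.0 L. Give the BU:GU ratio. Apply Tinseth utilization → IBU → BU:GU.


U = 1.65·0.000125^(GP/1000)·(1−e^(−0.04t))/4.15;  IBU = (α/100)·m·U·1000/V;  BU:GU = IBU/GP
U = 1.65·0.000125^(61/1000)·(1−e^(−0.04·37))/4.15 = 0.1775
IBU = (4.6/100)·25·0.1775·1000/22.0 = 9.2778
BU:GU = 9.2778/61

0.1521


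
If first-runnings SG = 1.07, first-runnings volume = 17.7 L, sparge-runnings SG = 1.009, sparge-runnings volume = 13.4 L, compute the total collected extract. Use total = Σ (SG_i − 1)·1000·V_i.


first = (1.07 − 1)·1000·17.7 = 1239.0000
sparge = (1.009 − 1)·1000·13.4 = 120.6000
total = 1239.0000 + 120.6000

1359.6000 gravity·L


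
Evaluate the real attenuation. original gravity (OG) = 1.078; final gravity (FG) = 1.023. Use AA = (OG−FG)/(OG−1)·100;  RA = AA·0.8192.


AA = (1.078 − 1.023)/(1.078 − 1)·100 = 70.5128
RA = 70.5128·0.8192

57.7641 %


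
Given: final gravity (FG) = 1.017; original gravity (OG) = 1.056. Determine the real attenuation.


AA = (OG−FG)/(OG−1)·100;  RA = AA·0.8192
AA = (1.056 − 1.017)/(1.056 − 1)·100 = 69.6429
RA = 69.6429·0.8192

57.0514 %


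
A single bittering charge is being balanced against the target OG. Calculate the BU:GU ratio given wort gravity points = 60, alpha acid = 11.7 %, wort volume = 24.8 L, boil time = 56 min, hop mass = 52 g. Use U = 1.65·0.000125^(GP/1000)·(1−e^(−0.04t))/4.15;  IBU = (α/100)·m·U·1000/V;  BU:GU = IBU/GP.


U = 1.65·0.000125^(60/1000)·(1−e^(−0.04·56))/4.15 = 0.2072
IBU = (11.7/100)·52·0.2072·1000/24.8 = 50.8280
BU:GU = 50.8280/60

0.8471


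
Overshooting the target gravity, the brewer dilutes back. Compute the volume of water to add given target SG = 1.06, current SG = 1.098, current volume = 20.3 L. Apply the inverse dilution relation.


V_water = V·((SG_curr − 1)/(SG_target − 1) − 1)
V_water = 20.3·((1.098 − 1)/(1.06 − 1) − 1)

12.8567 L


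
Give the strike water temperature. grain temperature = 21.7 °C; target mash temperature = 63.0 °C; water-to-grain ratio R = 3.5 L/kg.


T_strike = (0.41/R)·(T_mash − T_grain) + T_mash
T_strike = (0.41/3.5)·(63.0 − 21.7) + 63.0

67.8380 °C


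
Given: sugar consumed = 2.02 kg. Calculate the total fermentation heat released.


Q = m_sugar · 590 kJ/kg
Q = 2.02 · 590

1191.8000 kJ


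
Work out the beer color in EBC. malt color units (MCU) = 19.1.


SRM = 1.4922·MCU^0.6859;  EBC = SRM·1.97
SRM = 1.4922·19.1^0.6859 = 11.2846
EBC = 11.2846·1.97

22.2307 EBC


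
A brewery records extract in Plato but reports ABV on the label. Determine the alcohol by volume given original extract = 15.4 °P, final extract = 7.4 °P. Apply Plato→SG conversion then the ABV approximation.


SG = 259/(259 − P);  ABV = (OG − FG)·131.25
OG = 259/(259 − 15.4) = 1.0632
FG = 259/(259 − 7.4) = 1.0294
ABV = (1.0632 − 1.0294)·131.25

4.4371 % ABV


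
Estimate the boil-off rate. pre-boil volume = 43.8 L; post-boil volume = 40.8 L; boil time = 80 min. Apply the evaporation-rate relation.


rate = (V_pre − V_post) / (t_min/60)
rate = (43.8 − 40.8) / (80/60)

2.2500 L/hr


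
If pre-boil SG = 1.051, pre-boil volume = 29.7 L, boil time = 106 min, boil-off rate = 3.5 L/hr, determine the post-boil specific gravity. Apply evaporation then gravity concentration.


V_post = V_pre − rate·(t/60);  SG_post = 1 + (SG_pre−1)·V_pre/V_post
V_post = 29.7 − 3.5·(106/60) = 23.5167
SG_post = 1 + (1.051 − 1)·29.7/23.5167

1.0644


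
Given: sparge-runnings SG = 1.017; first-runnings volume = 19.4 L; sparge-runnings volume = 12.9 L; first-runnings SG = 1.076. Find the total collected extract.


total = Σ (SG_i − 1)·1000·V_i
first = (1.076 − 1)·1000·19.4 = 1474.4000
sparge = (1.017 − 1)·1000·12.9 = 219.3000
total = 1474.4000 + 219.3000

1693.7000 gravity·L


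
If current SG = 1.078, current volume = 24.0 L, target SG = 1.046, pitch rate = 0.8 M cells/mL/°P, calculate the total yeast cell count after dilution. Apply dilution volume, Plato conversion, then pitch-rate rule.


V_w = V·((SG_c−1)/(SG_t−1)−1);  °P = 259 − 259/SG_t;  cells = rate·(V+V_w)·°P
V_w = 24.0·((1.078−1)/(1.046−1)−1) = 16.6957
V_final = 24.0 + 16.6957 = 40.6957
°P = 259 − 259/1.046 = 11.3901
cells = 0.8·40.6957·11.3901

370.8207 billion cells


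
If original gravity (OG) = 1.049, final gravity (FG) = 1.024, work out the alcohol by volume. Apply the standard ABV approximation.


ABV = (OG − FG) · 131.25
ABV = (1.049 − 1.024) · 131.25

3.2812 % ABV


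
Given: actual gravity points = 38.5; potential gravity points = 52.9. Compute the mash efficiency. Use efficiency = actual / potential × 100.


efficiency = 38.5 / 52.9 × 100

72.7788 %


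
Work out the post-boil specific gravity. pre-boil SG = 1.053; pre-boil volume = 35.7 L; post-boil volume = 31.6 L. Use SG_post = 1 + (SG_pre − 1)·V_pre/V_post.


pts_pre = (1.053 − 1)·1000 = 53.0000
pts_post = 53.0000·35.7/31.6 = 59.8766
SG_post = 1 + 59.8766/1000

1.0599


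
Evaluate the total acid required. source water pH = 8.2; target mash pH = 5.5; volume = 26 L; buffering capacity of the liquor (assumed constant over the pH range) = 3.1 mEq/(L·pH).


acid = buffering capacity · (pH_source − pH_target) · V
acid = 3.1 · (8.2 − 5.5) · 26

217.6200 mEq


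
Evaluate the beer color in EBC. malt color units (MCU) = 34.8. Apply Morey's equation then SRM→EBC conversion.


SRM = 1.4922·MCU^0.6859;  EBC = SRM·1.97
SRM = 1.4922·34.8^0.6859 = 17.0293
EBC = 17.0293·1.97

33.5477 EBC


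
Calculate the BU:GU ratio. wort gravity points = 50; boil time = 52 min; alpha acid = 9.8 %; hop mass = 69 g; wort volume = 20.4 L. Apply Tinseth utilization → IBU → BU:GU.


U = 1.65·0.000125^(GP/1000)·(1−e^(−0.04t))/4.15;  IBU = (α/100)·m·U·1000/V;  BU:GU = IBU/GP
U = 1.65·0.000125^(50/1000)·(1−e^(−0.04·52))/4.15 = 0.2220
IBU = (9.8/100)·69·0.2220·1000/20.4 = 73.5816
BU:GU = 73.5816/50

1.4716


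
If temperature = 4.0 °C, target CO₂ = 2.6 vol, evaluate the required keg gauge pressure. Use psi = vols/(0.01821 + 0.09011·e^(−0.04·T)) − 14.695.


psi = 2.6/(0.01821 + 0.09011·e^(−0.04·4.0)) − 14.695

12.6744 psi


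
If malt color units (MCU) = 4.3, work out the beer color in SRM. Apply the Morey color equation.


SRM = 1.4922 · MCU^0.6859
SRM = 1.4922 · 4.3^0.6859

4.0581 SRM


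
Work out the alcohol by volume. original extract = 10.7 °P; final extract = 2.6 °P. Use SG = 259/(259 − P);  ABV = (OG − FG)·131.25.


OG = 259/(259 − 10.7) = 1.0431
FG = 259/(259 − 2.6) = 1.0101
ABV = (1.0431 − 1.0101)·131.25

4.3250 % ABV


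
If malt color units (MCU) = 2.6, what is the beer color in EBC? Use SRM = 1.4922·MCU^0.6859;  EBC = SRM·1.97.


SRM = 1.4922·2.6^0.6859 = 2.8738
EBC = 2.8738·1.97

5.6614 EBC


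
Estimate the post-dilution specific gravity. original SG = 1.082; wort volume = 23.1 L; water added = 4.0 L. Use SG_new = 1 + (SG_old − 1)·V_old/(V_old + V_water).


pts = (1.082 − 1)·1000·23.1/(23.1 + 4.0) = 69.8967
SG_new = 1 + 69.8967/1000

1.0699


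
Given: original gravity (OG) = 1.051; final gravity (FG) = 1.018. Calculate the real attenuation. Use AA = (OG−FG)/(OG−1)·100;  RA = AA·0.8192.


AA = (1.051 − 1.018)/(1.051 − 1)·100 = 64.7059
RA = 64.7059·0.8192

53.0071 %


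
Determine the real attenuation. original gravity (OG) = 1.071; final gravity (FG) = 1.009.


AA = (OG−FG)/(OG−1)·100;  RA = AA·0.8192
AA = (1.071 − 1.009)/(1.071 − 1)·100 = 87.3239
RA = 87.3239·0.8192

71.5358 %


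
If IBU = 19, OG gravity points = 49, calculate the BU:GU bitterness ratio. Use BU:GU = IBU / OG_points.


BU:GU = 19 / 49

0.3878


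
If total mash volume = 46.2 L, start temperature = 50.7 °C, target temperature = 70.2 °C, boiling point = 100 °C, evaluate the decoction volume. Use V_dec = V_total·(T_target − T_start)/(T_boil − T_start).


V_dec = 46.2·(70.2 − 50.7)/(100 − 50.7)

18.2738 L


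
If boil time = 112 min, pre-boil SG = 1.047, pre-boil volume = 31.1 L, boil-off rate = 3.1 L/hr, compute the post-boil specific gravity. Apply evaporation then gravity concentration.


V_post = V_pre − rate·(t/60);  SG_post = 1 + (SG_pre−1)·V_pre/V_post
V_post = 31.1 − 3.1·(112/60) = 25.3133
SG_post = 1 + (1.047 − 1)·31.1/25.3133

1.0577


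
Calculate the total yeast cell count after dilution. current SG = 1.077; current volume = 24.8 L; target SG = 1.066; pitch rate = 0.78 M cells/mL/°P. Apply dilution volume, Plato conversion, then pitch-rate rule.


V_w = V·((SG_c−1)/(SG_t−1)−1);  °P = 259 − 259/SG_t;  cells = rate·(V+V_w)·°P
V_w = 24.8·((1.077−1)/(1.066−1)−1) = 4.1333
V_final = 24.8 + 4.1333 = 28.9333
°P = 259 − 259/1.066 = 16.0356
cells = 0.78·28.9333·16.0356

361.8925 billion cells


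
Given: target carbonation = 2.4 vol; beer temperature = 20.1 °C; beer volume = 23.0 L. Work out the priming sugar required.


residual = 14.695·(0.01821 + 0.09011·e^(−0.04·T));  sugar = (target − residual)·4.0·V
residual = 14.695·(0.01821 + 0.09011·e^(−0.04·20.1)) = 0.8602
sugar = (2.4 − 0.8602)·4.0·23.0

141.6609 g


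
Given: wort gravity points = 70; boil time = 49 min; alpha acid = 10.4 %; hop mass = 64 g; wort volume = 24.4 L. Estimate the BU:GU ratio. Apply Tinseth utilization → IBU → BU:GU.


U = 1.65·0.000125^(GP/1000)·(1−e^(−0.04t))/4.15;  IBU = (α/100)·m·U·1000/V;  BU:GU = IBU/GP
U = 1.65·0.000125^(70/1000)·(1−e^(−0.04·49))/4.15 = 0.1821
IBU = (10.4/100)·64·0.1821·1000/24.4 = 49.6716
BU:GU = 49.6716/70

0.7096


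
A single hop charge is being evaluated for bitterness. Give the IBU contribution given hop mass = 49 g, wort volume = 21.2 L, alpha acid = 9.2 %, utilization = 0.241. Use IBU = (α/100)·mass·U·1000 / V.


IBU = (9.2/100)·49·0.241·1000 / 21.2

51.2466 IBU


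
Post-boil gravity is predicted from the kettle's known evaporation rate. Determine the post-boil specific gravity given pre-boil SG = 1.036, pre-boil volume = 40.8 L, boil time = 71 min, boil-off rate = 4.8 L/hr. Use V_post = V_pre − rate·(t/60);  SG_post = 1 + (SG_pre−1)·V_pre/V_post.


V_post = 40.8 − 4.8·(71/60) = 35.1200
SG_post = 1 + (1.036 − 1)·40.8/35.1200

1.0418


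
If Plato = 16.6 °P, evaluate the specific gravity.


SG = 259/(259 − P)
SG = 259/(259 − 16.6)

1.0685


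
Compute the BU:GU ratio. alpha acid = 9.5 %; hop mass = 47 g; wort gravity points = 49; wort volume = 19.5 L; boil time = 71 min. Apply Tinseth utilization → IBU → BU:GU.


U = 1.65·0.000125^(GP/1000)·(1−e^(−0.04t))/4.15;  IBU = (α/100)·m·U·1000/V;  BU:GU = IBU/GP
U = 1.65·0.000125^(49/1000)·(1−e^(−0.04·71))/4.15 = 0.2410
IBU = (9.5/100)·47·0.2410·1000/19.5 = 55.1856
BU:GU = 55.1856/49

1.1262


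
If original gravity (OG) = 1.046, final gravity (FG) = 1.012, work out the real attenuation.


AA = (OG−FG)/(OG−1)·100;  RA = AA·0.8192
AA = (1.046 − 1.012)/(1.046 − 1)·100 = 73.9130
RA = 73.9130·0.8192

60.5496 %


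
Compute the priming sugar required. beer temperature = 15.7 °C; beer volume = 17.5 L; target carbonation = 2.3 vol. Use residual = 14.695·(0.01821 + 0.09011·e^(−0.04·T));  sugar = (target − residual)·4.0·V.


residual = 14.695·(0.01821 + 0.09011·e^(−0.04·15.7)) = 0.9742
sugar = (2.3 − 0.9742)·4.0·17.5

92.8026 g


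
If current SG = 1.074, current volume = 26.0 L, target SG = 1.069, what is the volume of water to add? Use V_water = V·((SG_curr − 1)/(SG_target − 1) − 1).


V_water = 26.0·((1.074 − 1)/(1.069 − 1) − 1)

1.8841 L


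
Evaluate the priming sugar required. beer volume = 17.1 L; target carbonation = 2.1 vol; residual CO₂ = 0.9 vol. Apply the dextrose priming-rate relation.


sugar = (target − residual)·4.0·V
sugar = (2.1 − 0.9)·4.0·17.1

82.0800 g


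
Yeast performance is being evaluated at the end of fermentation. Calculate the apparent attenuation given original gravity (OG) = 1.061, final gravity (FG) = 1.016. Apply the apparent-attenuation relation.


AA = (OG − FG)/(OG − 1) · 100
AA = (1.061 − 1.016)/(1.061 − 1) · 100

73.7705 %


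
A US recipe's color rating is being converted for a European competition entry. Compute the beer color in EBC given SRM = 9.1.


EBC = SRM · 1.97
EBC = 9.1 · 1.97

17.9270 EBC


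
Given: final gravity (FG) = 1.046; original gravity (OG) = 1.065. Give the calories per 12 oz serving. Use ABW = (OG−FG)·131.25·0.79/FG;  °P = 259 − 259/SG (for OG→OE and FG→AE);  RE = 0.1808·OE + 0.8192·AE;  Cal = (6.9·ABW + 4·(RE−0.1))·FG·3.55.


ABW = (1.065 − 1.046)·131.25·0.79/1.046 = 1.8834
OE = 259 − 259/1.065 = 15.8075 °P
AE = 259 − 259/1.046 = 11.3901 °P
RE = 0.1808·15.8075 + 0.8192·11.3901 = 12.1887 °P
Cal = (6.9·1.8834 + 4·(12.1887−0.1))·1.046·3.55

227.8131 kcal


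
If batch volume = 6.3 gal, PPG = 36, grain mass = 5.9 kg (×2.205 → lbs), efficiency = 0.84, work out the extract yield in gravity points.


points = lbs × PPG × eff / vol
lbs = 5.9 × 2.205 = 13.0095
points = 13.0095 × 36 × 0.84 / 6.3

62.4456 points


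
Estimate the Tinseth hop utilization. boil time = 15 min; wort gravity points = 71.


U = 1.65·0.000125^(GP/1000) · (1 − e^(−0.04·t))/4.15
bigness = 1.65·0.000125^(71/1000) = 0.8717
boil_factor = (1 − e^(−0.04·15))/4.15 = 0.1087
U = 0.8717 · 0.1087

0.0948


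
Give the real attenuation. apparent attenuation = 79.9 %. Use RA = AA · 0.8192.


RA = 79.9 · 0.8192

65.4541 %


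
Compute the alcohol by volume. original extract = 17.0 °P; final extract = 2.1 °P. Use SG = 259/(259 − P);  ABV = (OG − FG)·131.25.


OG = 259/(259 − 17.0) = 1.0702
FG = 259/(259 − 2.1) = 1.0082
ABV = (1.0702 − 1.0082)·131.25

8.1472 % ABV


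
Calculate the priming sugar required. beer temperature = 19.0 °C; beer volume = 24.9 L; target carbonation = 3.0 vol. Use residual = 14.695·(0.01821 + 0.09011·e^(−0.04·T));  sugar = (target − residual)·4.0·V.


residual = 14.695·(0.01821 + 0.09011·e^(−0.04·19.0)) = 0.8869
sugar = (3.0 − 0.8869)·4.0·24.9

210.4683 g


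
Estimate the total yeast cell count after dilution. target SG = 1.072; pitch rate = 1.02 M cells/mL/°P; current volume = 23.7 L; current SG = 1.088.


V_w = V·((SG_c−1)/(SG_t−1)−1);  °P = 259 − 259/SG_t;  cells = rate·(V+V_w)·°P
V_w = 23.7·((1.088−1)/(1.072−1)−1) = 5.2667
V_final = 23.7 + 5.2667 = 28.9667
°P = 259 − 259/1.072 = 17.3955
cells = 1.02·28.9667·17.3955

513.9681 billion cells


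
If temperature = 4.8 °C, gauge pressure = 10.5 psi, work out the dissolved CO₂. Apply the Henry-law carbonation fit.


vols = (P + 14.695)·(0.01821 + 0.09011·e^(−0.04·T))
vols = (10.5 + 14.695)·(0.01821 + 0.09011·e^(−0.04·4.8))

2.3325 volumes


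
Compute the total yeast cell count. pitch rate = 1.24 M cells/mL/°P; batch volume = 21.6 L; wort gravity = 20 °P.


cells (billions) = rate · V_L · °P
cells = 1.24 · 21.6 · 20

535.6800 billion cells


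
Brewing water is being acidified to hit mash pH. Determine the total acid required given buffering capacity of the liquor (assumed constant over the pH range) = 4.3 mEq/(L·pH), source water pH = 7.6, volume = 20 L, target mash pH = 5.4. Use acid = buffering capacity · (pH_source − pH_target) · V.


acid = 4.3 · (7.6 − 5.4) · 20

189.2000 mEq


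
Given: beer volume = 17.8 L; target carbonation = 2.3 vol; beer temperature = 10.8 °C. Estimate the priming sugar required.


residual = 14.695·(0.01821 + 0.09011·e^(−0.04·T));  sugar = (target − residual)·4.0·V
residual = 14.695·(0.01821 + 0.09011·e^(−0.04·10.8)) = 1.1273
sugar = (2.3 − 1.1273)·4.0·17.8

83.4993 g


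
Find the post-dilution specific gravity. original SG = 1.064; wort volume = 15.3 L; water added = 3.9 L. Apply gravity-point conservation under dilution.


SG_new = 1 + (SG_old − 1)·V_old/(V_old + V_water)
pts = (1.064 − 1)·1000·15.3/(15.3 + 3.9) = 51.0000
SG_new = 1 + 51.0000/1000

1.0510


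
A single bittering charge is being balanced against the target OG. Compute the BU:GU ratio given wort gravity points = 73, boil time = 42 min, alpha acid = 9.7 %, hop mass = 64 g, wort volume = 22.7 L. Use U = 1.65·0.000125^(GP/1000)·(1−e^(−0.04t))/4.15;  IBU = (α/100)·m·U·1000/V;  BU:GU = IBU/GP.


U = 1.65·0.000125^(73/1000)·(1−e^(−0.04·42))/4.15 = 0.1679
IBU = (9.7/100)·64·0.1679·1000/22.7 = 45.9051
BU:GU = 45.9051/73

0.6288


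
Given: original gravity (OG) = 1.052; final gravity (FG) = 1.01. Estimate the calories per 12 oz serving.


ABW = (OG−FG)·131.25·0.79/FG;  °P = 259 − 259/SG (for OG→OE and FG→AE);  RE = 0.1808·OE + 0.8192·AE;  Cal = (6.9·ABW + 4·(RE−0.1))·FG·3.55
ABW = (1.052 − 1.01)·131.25·0.79/1.01 = 4.3118
OE = 259 − 259/1.052 = 12.8023 °P
AE = 259 − 259/1.01 = 2.5644 °P
RE = 0.1808·12.8023 + 0.8192·2.5644 = 4.4154 °P
Cal = (6.9·4.3118 + 4·(4.4154−0.1))·1.01·3.55

168.5637 kcal


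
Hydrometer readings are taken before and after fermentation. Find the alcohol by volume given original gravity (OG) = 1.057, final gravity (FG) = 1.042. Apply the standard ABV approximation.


ABV = (OG − FG) · 131.25
ABV = (1.057 − 1.042) · 131.25

1.9687 % ABV


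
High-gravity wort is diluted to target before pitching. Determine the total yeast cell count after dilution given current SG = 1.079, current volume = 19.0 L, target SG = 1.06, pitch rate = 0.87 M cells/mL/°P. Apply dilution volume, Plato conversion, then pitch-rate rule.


V_w = V·((SG_c−1)/(SG_t−1)−1);  °P = 259 − 259/SG_t;  cells = rate·(V+V_w)·°P
V_w = 19.0·((1.079−1)/(1.06−1)−1) = 6.0167
V_final = 19.0 + 6.0167 = 25.0167
°P = 259 − 259/1.06 = 14.6604
cells = 0.87·25.0167·14.6604

319.0758 billion cells


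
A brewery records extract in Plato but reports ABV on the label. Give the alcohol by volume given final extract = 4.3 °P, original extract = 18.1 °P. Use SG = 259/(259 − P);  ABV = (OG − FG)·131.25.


OG = 259/(259 − 18.1) = 1.0751
FG = 259/(259 − 4.3) = 1.0169
ABV = (1.0751 − 1.0169)·131.25

7.6456 % ABV


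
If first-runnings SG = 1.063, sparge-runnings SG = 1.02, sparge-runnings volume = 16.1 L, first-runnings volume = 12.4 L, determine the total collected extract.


total = Σ (SG_i − 1)·1000·V_i
first = (1.063 − 1)·1000·12.4 = 781.2000
sparge = (1.02 − 1)·1000·16.1 = 322.0000
total = 781.2000 + 322.0000

1103.2000 gravity·L


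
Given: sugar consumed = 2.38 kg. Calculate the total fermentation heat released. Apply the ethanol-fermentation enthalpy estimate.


Q = m_sugar · 590 kJ/kg
Q = 2.38 · 590

1404.2000 kJ


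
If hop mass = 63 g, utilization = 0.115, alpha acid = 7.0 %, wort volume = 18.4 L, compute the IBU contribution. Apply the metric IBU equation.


IBU = (α/100)·mass·U·1000 / V
IBU = (7.0/100)·63·0.115·1000 / 18.4

27.5625 IBU


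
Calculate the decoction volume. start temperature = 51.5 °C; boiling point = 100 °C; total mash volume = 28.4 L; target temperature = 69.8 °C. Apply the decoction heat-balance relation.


V_dec = V_total·(T_target − T_start)/(T_boil − T_start)
V_dec = 28.4·(69.8 − 51.5)/(100 − 51.5)

10.7159 L


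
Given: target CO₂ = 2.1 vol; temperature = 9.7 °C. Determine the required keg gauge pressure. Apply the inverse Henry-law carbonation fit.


psi = vols/(0.01821 + 0.09011·e^(−0.04·T)) − 14.695
psi = 2.1/(0.01821 + 0.09011·e^(−0.04·9.7)) − 14.695

11.7728 psi


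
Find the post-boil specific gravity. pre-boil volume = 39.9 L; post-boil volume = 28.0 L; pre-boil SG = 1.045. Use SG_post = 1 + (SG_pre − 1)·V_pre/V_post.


pts_pre = (1.045 − 1)·1000 = 45.0000
pts_post = 45.0000·39.9/28.0 = 64.1250
SG_post = 1 + 64.1250/1000

1.0641


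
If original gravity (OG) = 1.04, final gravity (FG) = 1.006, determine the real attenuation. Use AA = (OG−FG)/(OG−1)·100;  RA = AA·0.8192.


AA = (1.04 − 1.006)/(1.04 − 1)·100 = 85.0000
RA = 85.0000·0.8192

69.6320 %


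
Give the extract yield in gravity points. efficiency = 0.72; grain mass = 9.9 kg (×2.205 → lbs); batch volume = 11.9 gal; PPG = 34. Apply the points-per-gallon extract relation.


points = lbs × PPG × eff / vol
lbs = 9.9 × 2.205 = 21.8295
points = 21.8295 × 34 × 0.72 / 11.9

44.9064 points


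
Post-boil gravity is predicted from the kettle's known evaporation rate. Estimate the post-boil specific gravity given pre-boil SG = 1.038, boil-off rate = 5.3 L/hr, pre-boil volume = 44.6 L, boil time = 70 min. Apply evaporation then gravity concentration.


V_post = V_pre − rate·(t/60);  SG_post = 1 + (SG_pre−1)·V_pre/V_post
V_post = 44.6 − 5.3·(70/60) = 38.4167
SG_post = 1 + (1.038 − 1)·44.6/38.4167

1.0441


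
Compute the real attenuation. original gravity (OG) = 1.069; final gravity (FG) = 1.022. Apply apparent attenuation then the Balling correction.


AA = (OG−FG)/(OG−1)·100;  RA = AA·0.8192
AA = (1.069 − 1.022)/(1.069 − 1)·100 = 68.1159
RA = 68.1159·0.8192

55.8006 %


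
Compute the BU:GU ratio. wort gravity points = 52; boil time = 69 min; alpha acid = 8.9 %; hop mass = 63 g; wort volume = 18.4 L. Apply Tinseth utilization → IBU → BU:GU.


U = 1.65·0.000125^(GP/1000)·(1−e^(−0.04t))/4.15;  IBU = (α/100)·m·U·1000/V;  BU:GU = IBU/GP
U = 1.65·0.000125^(52/1000)·(1−e^(−0.04·69))/4.15 = 0.2334
IBU = (8.9/100)·63·0.2334·1000/18.4 = 71.1201
BU:GU = 71.1201/52

1.3677


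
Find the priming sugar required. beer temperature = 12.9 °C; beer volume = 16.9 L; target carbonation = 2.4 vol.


residual = 14.695·(0.01821 + 0.09011·e^(−0.04·T));  sugar = (target − residual)·4.0·V
residual = 14.695·(0.01821 + 0.09011·e^(−0.04·12.9)) = 1.0580
sugar = (2.4 − 1.0580)·4.0·16.9

90.7195 g


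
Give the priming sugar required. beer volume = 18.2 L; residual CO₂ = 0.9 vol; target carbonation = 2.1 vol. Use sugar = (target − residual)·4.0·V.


sugar = (2.1 − 0.9)·4.0·18.2

87.3600 g


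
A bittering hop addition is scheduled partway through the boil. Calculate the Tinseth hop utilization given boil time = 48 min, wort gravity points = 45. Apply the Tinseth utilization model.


U = 1.65·0.000125^(GP/1000) · (1 − e^(−0.04·t))/4.15
bigness = 1.65·0.000125^(45/1000) = 1.1011
boil_factor = (1 − e^(−0.04·48))/4.15 = 0.2056
U = 1.1011 · 0.2056

0.2264


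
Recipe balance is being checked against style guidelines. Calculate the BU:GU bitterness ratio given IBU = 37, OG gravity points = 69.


BU:GU = IBU / OG_points
BU:GU = 37 / 69

0.5362


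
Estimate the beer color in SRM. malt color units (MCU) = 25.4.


SRM = 1.4922 · MCU^0.6859
SRM = 1.4922 · 25.4^0.6859

13.7215 SRM


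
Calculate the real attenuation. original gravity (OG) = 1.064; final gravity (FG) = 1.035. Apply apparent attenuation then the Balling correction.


AA = (OG−FG)/(OG−1)·100;  RA = AA·0.8192
AA = (1.064 − 1.035)/(1.064 − 1)·100 = 45.3125
RA = 45.3125·0.8192

37.1200 %


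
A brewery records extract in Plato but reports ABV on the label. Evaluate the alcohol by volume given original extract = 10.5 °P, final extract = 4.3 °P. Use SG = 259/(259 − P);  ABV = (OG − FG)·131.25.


OG = 259/(259 − 10.5) = 1.0423
FG = 259/(259 − 4.3) = 1.0169
ABV = (1.0423 − 1.0169)·131.25

3.3299 % ABV


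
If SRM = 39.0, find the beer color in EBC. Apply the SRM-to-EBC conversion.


EBC = SRM · 1.97
EBC = 39.0 · 1.97

76.8300 EBC


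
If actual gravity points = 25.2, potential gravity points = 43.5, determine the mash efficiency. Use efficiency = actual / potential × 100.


efficiency = 25.2 / 43.5 × 100

57.9310 %


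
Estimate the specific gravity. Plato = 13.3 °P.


SG = 259/(259 − P)
SG = 259/(259 − 13.3)

1.0541


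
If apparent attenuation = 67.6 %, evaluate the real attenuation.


RA = AA · 0.8192
RA = 67.6 · 0.8192

55.3779 %


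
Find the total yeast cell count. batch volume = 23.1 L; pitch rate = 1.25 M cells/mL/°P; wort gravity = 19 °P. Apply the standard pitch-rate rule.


cells (billions) = rate · V_L · °P
cells = 1.25 · 23.1 · 19

548.6250 billion cells


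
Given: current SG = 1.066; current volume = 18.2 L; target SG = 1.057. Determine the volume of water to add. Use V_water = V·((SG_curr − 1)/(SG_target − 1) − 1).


V_water = 18.2·((1.066 − 1)/(1.057 − 1) − 1)

2.8737 L


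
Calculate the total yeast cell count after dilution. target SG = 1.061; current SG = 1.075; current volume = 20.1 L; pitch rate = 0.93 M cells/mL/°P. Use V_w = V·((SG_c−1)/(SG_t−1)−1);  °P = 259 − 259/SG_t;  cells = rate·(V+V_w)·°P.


V_w = 20.1·((1.075−1)/(1.061−1)−1) = 4.6131
V_final = 20.1 + 4.6131 = 24.7131
°P = 259 − 259/1.061 = 14.8907
cells = 0.93·24.7131·14.8907

342.2352 billion cells


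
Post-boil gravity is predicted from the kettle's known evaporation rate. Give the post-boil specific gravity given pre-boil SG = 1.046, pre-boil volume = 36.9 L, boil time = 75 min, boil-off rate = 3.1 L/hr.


V_post = V_pre − rate·(t/60);  SG_post = 1 + (SG_pre−1)·V_pre/V_post
V_post = 36.9 − 3.1·(75/60) = 33.0250
SG_post = 1 + (1.046 − 1)·36.9/33.0250

1.0514


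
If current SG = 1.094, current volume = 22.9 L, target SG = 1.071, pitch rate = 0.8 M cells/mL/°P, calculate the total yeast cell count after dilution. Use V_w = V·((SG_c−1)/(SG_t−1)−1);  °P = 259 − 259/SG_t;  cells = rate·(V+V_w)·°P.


V_w = 22.9·((1.094−1)/(1.071−1)−1) = 7.4183
V_final = 22.9 + 7.4183 = 30.3183
°P = 259 − 259/1.071 = 17.1699
cells = 0.8·30.3183·17.1699

416.4507 billion cells


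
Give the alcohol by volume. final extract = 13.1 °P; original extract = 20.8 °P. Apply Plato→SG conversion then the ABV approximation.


SG = 259/(259 − P);  ABV = (OG − FG)·131.25
OG = 259/(259 − 20.8) = 1.0873
FG = 259/(259 − 13.1) = 1.0533
ABV = (1.0873 − 1.0533)·131.25

4.4688 % ABV


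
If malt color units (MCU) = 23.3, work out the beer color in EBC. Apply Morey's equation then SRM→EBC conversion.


SRM = 1.4922·MCU^0.6859;  EBC = SRM·1.97
SRM = 1.4922·23.3^0.6859 = 12.9329
EBC = 12.9329·1.97

25.4778 EBC


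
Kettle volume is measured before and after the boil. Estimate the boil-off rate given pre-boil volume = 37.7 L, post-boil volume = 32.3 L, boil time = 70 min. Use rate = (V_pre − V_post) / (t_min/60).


rate = (37.7 − 32.3) / (70/60)

4.6286 L/hr


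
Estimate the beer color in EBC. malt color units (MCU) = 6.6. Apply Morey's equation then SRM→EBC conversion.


SRM = 1.4922·MCU^0.6859;  EBC = SRM·1.97
SRM = 1.4922·6.6^0.6859 = 5.4444
EBC = 5.4444·1.97

10.7255 EBC


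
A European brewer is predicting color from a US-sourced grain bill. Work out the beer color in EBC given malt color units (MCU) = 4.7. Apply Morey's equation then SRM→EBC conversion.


SRM = 1.4922·MCU^0.6859;  EBC = SRM·1.97
SRM = 1.4922·4.7^0.6859 = 4.3134
EBC = 4.3134·1.97

8.4974 EBC


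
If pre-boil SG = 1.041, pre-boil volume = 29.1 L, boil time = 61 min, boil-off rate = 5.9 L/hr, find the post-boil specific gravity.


V_post = V_pre − rate·(t/60);  SG_post = 1 + (SG_pre−1)·V_pre/V_post
V_post = 29.1 − 5.9·(61/60) = 23.1017
SG_post = 1 + (1.041 − 1)·29.1/23.1017

1.0516


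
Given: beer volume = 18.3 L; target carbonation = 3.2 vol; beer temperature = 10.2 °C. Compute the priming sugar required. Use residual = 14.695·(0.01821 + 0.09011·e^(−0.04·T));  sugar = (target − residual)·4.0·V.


residual = 14.695·(0.01821 + 0.09011·e^(−0.04·10.2)) = 1.1481
sugar = (3.2 − 1.1481)·4.0·18.3

150.1962 g


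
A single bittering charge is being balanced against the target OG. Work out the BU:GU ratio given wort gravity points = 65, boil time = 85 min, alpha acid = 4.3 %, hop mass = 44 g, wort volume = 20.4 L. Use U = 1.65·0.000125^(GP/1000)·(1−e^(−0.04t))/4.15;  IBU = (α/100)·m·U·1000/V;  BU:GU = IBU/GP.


U = 1.65·0.000125^(65/1000)·(1−e^(−0.04·85))/4.15 = 0.2143
IBU = (4.3/100)·44·0.2143·1000/20.4 = 19.8740
BU:GU = 19.8740/65

0.3058


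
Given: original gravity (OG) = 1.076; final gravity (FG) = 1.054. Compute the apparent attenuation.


AA = (OG − FG)/(OG − 1) · 100
AA = (1.076 − 1.054)/(1.076 − 1) · 100

28.9474 %


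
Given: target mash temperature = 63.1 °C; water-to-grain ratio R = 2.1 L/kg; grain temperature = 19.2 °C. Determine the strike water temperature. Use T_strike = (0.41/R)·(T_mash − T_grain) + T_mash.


T_strike = (0.41/2.1)·(63.1 − 19.2) + 63.1

71.6710 °C


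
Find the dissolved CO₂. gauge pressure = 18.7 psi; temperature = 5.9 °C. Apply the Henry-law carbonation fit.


vols = (P + 14.695)·(0.01821 + 0.09011·e^(−0.04·T))
vols = (18.7 + 14.695)·(0.01821 + 0.09011·e^(−0.04·5.9))

2.9847 volumes


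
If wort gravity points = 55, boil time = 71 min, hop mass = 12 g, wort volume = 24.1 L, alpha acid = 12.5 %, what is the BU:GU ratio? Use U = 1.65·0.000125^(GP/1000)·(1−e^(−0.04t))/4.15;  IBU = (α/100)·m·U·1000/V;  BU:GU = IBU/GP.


U = 1.65·0.000125^(55/1000)·(1−e^(−0.04·71))/4.15 = 0.2284
IBU = (12.5/100)·12·0.2284·1000/24.1 = 14.2133
BU:GU = 14.2133/55

0.2584


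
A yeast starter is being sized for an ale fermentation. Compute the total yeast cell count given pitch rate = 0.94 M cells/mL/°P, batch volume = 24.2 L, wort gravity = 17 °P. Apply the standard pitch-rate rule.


cells (billions) = rate · V_L · °P
cells = 0.94 · 24.2 · 17

386.7160 billion cells


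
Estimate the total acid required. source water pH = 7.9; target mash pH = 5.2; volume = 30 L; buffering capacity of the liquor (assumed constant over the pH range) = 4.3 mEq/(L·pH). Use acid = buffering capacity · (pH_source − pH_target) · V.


acid = 4.3 · (7.9 − 5.2) · 30

348.3000 mEq


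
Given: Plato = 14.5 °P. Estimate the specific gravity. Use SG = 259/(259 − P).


SG = 259/(259 − 14.5)

1.0593


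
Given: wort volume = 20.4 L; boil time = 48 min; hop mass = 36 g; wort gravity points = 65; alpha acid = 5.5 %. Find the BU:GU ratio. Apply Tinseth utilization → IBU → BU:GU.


U = 1.65·0.000125^(GP/1000)·(1−e^(−0.04t))/4.15;  IBU = (α/100)·m·U·1000/V;  BU:GU = IBU/GP
U = 1.65·0.000125^(65/1000)·(1−e^(−0.04·48))/4.15 = 0.1892
IBU = (5.5/100)·36·0.1892·1000/20.4 = 18.3620
BU:GU = 18.3620/65

0.2825


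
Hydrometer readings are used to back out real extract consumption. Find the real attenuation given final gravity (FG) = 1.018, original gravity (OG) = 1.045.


AA = (OG−FG)/(OG−1)·100;  RA = AA·0.8192
AA = (1.045 − 1.018)/(1.045 − 1)·100 = 60.0000
RA = 60.0000·0.8192

49.1520 %


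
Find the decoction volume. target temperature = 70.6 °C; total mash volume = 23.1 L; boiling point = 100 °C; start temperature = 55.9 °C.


V_dec = V_total·(T_target − T_start)/(T_boil − T_start)
V_dec = 23.1·(70.6 − 55.9)/(100 − 55.9)

7.7000 L


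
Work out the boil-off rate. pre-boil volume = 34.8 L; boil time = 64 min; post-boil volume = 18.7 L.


rate = (V_pre − V_post) / (t_min/60)
rate = (34.8 − 18.7) / (64/60)

15.0937 L/hr


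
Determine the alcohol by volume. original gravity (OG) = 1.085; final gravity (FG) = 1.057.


ABV = (OG − FG) · 131.25
ABV = (1.085 − 1.057) · 131.25

3.6750 % ABV


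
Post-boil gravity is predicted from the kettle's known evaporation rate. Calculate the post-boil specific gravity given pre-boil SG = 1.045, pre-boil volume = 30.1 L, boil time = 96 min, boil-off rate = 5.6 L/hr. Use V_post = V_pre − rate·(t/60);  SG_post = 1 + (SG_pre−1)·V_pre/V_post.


V_post = 30.1 − 5.6·(96/60) = 21.1400
SG_post = 1 + (1.045 − 1)·30.1/21.1400

1.0641


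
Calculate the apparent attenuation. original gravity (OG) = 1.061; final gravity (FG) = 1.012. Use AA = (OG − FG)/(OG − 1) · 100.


AA = (1.061 − 1.012)/(1.061 − 1) · 100

80.3279 %


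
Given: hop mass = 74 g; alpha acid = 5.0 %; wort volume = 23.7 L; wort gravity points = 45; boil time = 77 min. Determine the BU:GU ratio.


U = 1.65·0.000125^(GP/1000)·(1−e^(−0.04t))/4.15;  IBU = (α/100)·m·U·1000/V;  BU:GU = IBU/GP
U = 1.65·0.000125^(45/1000)·(1−e^(−0.04·77))/4.15 = 0.2531
IBU = (5.0/100)·74·0.2531·1000/23.7 = 39.5200
BU:GU = 39.5200/45

0.8782


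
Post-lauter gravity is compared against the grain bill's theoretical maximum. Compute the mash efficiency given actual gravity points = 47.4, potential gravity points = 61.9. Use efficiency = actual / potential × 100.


efficiency = 47.4 / 61.9 × 100

76.5751 %


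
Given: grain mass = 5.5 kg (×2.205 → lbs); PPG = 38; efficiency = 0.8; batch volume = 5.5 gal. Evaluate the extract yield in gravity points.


points = lbs × PPG × eff / vol
lbs = 5.5 × 2.205 = 12.1275
points = 12.1275 × 38 × 0.8 / 5.5

67.0320 points


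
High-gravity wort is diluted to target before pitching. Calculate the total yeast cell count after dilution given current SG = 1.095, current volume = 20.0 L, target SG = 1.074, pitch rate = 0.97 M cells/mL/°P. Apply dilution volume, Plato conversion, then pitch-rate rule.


V_w = V·((SG_c−1)/(SG_t−1)−1);  °P = 259 − 259/SG_t;  cells = rate·(V+V_w)·°P
V_w = 20.0·((1.095−1)/(1.074−1)−1) = 5.6757
V_final = 20.0 + 5.6757 = 25.6757
°P = 259 − 259/1.074 = 17.8454
cells = 0.97·25.6757·17.8454

444.4479 billion cells


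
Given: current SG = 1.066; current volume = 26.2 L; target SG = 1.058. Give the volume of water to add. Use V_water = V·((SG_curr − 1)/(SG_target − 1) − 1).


V_water = 26.2·((1.066 − 1)/(1.058 − 1) − 1)

3.6138 L
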